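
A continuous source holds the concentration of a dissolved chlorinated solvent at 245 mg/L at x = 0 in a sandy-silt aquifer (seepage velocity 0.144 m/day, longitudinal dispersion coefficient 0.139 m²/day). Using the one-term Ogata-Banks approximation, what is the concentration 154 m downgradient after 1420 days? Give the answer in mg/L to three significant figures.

For a continuous step input, C/C₀ ≈ ½·erfc((x−vt)/(2√(Dt))).
vt = 0.144 × 1420 = 204.48 m and 2√(Dt) = 2√(0.139 × 1420) = 28.10 m.
Argument (x−vt)/(2√(Dt)) = (154 − 204.48)/28.10 = -1.796; ½·erfc(-1.796) = 0.9945.
C = 245 × 0.9945 = 244 mg/L.

244 mg/L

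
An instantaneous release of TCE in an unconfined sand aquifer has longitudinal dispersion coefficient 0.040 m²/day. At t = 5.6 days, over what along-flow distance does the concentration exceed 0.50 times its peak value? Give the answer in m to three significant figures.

1.58 m

The plume is Gaussian with σ = √(2Dt) = √(2 × 0.040 × 5.6) = 0.6693 m.
C/C_peak = exp(−Δx²/(2σ²)) = 0.50 ⇒ Δx = σ·√(−2 ln 0.50) = 0.6693 × 1.177 = 0.7878 m.
Width = 2Δx = 1.58 m.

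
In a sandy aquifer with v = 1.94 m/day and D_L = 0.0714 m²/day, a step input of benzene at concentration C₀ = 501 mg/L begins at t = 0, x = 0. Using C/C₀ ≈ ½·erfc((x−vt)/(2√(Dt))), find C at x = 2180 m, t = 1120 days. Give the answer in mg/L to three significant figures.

143 mg/L

For a continuous step input, C/C₀ ≈ ½·erfc((x−vt)/(2√(Dt))).
vt = 1.94 × 1120 = 2172.8 m and 2√(Dt) = 2√(0.0714 × 1120) = 17.88 m.
Argument (x−vt)/(2√(Dt)) = (2180 − 2172.8)/17.88 = 0.4027; ½·erfc(0.4027) = 0.2845.
C = 501 × 0.2845 = 143 mg/L.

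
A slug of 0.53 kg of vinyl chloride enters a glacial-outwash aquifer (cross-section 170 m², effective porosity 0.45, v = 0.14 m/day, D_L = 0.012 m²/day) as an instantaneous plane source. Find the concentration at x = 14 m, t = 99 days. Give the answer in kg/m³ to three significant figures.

0.00179 kg/m³

For an instantaneous plane source, C(x,t) = M/(n_e·A·√(4πDt)) · exp(−(x−vt)²/(4Dt)), with n_e·A the pore (flow) area.
Plume center vt = 0.14 × 99 = 13.86 m, so the well at 14 m is 0.14 m downgradient of the peak.
√(4πDt) = 3.864 m, giving peak height M/(n_e·A·√(4πDt)) = 0.53/(0.45 × 170 × 3.864) = 0.001793 kg/m³.
(x−vt)²/(4Dt) = (0.14)²/(4 × 0.012 × 99) = 0.004125; exp(−0.004125) = 0.9959.
C = 0.001793 × 0.9959 = 0.00179 kg/m³.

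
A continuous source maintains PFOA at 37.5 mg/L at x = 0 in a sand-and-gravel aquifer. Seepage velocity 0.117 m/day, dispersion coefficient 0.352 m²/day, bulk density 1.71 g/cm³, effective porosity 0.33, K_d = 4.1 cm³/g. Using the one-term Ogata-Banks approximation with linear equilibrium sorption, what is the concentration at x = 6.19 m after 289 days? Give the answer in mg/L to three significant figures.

2.30 mg/L

Retardation factor R = 1 + ρ_b·K_d/n = 1 + 1.71 × 4.1/0.33 = 22.25.
Sorption retards both mechanisms: v_R = v/R = 0.005258 m/day, D_R = D/R = 0.01582 m²/day.
v_R·t = 0.005258 × 289 = 1.519562 m; 2√(D_R t) = 4.276 m; argument = (6.19 − 1.519562)/4.276 = 1.092.
C = C₀ × ½·erfc(1.092) = 37.5 × 0.06126 = 2.30 mg/L.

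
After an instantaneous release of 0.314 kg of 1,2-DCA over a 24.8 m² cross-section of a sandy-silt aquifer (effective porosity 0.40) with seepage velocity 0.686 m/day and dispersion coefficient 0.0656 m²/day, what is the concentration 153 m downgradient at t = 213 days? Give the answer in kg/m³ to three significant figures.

For an instantaneous plane source, C(x,t) = M/(n_e·A·√(4πDt)) · exp(−(x−vt)²/(4Dt)), with n_e·A the pore (flow) area.
Plume center vt = 0.686 × 213 = 146.118 m, so the well at 153 m is 6.882 m downgradient of the peak.
√(4πDt) = 13.25 m, giving peak height M/(n_e·A·√(4πDt)) = 0.314/(0.40 × 24.8 × 13.25) = 0.002389 kg/m³.
(x−vt)²/(4Dt) = (6.882)²/(4 × 0.0656 × 213) = 0.8474; exp(−0.8474) = 0.4285.
C = 0.002389 × 0.4285 = 0.00102 kg/m³.

0.00102 kg/m³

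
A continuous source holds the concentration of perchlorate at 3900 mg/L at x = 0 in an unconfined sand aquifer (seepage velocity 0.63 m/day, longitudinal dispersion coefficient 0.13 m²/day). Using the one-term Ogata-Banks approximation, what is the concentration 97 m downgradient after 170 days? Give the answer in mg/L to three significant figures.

For a continuous step input, C/C₀ ≈ ½·erfc((x−vt)/(2√(Dt))).
vt = 0.63 × 170 = 107.1 m and 2√(Dt) = 2√(0.13 × 170) = 9.402 m.
Argument (x−vt)/(2√(Dt)) = (97 − 107.1)/9.402 = -1.074; ½·erfc(-1.074) = 0.9356.
C = 3900 × 0.9356 = 3650 mg/L.

3650 mg/L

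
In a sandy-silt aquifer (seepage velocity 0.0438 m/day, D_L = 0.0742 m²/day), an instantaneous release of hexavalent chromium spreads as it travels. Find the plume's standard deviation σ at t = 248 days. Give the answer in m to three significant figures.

Dispersive spreading gives a Gaussian with σ² = 2Dt; advection only shifts the center.
σ = √(2 × 0.0742 × 248) = 6.07 m.

6.07 m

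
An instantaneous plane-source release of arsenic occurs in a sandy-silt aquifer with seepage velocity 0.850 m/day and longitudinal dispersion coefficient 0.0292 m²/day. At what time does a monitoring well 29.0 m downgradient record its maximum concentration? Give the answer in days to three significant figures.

For the 1D instantaneous-source solution, setting ∂C/∂t = 0 at fixed x gives v²t² + 2Dt − x² = 0, so t = (√(D² + v²x²) − D)/v².
√(D² + v²x²) = √(0.0292² + 0.850² × 29.0²) = 24.65; v² = 0.7225.
t = (24.65 − 0.0292)/0.7225 = 34.1 days (vs. the pure-advection estimate x/v = 34.1 d).

34.1 days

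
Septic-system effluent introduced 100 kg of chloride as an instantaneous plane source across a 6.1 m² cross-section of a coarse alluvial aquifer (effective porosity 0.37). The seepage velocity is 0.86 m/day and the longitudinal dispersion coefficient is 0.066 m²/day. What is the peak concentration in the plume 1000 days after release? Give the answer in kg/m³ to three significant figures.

The peak of an instantaneous 1D plume sits at x = vt; there the Gaussian factor is 1 and C_max = M/(n_e·A·√(4πDt)), where n_e·A is the pore area the mass is dissolved in.
√(4πDt) = √(4π × 0.066 × 1000) = 28.80 m, so C_max = 100/(0.37 × 6.1 × 28.80) = 1.54 kg/m³.

1.54 kg/m³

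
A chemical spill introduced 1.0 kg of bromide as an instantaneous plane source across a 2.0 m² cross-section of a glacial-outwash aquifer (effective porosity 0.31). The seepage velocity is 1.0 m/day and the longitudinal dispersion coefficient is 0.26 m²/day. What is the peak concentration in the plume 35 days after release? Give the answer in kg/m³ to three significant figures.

The peak of an instantaneous 1D plume sits at x = vt; there the Gaussian factor is 1 and C_max = M/(n_e·A·√(4πDt)), where n_e·A is the pore area the mass is dissolved in.
√(4πDt) = √(4π × 0.26 × 35) = 10.69 m, so C_max = 1.0/(0.31 × 2.0 × 10.69) = 0.151 kg/m³.

0.151 kg/m³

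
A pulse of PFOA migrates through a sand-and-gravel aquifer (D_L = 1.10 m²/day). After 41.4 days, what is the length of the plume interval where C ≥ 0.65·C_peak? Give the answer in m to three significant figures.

17.7 m

The plume is Gaussian with σ = √(2Dt) = √(2 × 1.10 × 41.4) = 9.544 m.
C/C_peak = exp(−Δx²/(2σ²)) = 0.65 ⇒ Δx = σ·√(−2 ln 0.65) = 9.544 × 0.9282 = 8.859 m.
Width = 2Δx = 17.7 m.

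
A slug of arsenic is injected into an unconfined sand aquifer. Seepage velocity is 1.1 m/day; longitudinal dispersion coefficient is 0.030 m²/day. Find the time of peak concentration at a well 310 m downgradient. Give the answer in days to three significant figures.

282 days

For the 1D instantaneous-source solution, setting ∂C/∂t = 0 at fixed x gives v²t² + 2Dt − x² = 0, so t = (√(D² + v²x²) − D)/v².
√(D² + v²x²) = √(0.030² + 1.1² × 310²) = 341.0; v² = 1.21.
t = (341.0 − 0.030)/1.21 = 282 days (vs. the pure-advection estimate x/v = 282 d).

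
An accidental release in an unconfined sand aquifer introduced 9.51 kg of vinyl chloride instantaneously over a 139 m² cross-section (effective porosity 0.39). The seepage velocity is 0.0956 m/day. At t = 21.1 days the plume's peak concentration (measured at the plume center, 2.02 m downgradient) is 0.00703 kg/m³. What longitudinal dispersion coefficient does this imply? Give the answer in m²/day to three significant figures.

At the plume center C_max = M/(n_e·A·√(4πDt)), so D = M²/(4πt·(n_e·A·C_max)²).
n_e·A·C_max = 0.39 × 139 × 0.00703 = 0.3811 kg/m.
D = 9.51²/(4π × 21.1 × 0.3811²) = 2.35 m²/day.

2.35 m²/day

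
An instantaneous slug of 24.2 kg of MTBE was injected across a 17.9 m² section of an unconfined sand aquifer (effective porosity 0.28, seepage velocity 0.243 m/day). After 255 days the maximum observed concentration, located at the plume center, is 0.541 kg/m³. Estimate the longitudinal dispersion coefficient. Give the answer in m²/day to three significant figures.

0.0249 m²/day

At the plume center C_max = M/(n_e·A·√(4πDt)), so D = M²/(4πt·(n_e·A·C_max)²).
n_e·A·C_max = 0.28 × 17.9 × 0.541 = 2.711 kg/m.
D = 24.2²/(4π × 255 × 2.711²) = 0.0249 m²/day.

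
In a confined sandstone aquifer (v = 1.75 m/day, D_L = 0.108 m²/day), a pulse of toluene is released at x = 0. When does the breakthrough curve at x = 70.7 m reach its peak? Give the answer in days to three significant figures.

For the 1D instantaneous-source solution, setting ∂C/∂t = 0 at fixed x gives v²t² + 2Dt − x² = 0, so t = (√(D² + v²x²) − D)/v².
√(D² + v²x²) = √(0.108² + 1.75² × 70.7²) = 123.7; v² = 3.0625.
t = (123.7 − 0.108)/3.0625 = 40.4 days (vs. the pure-advection estimate x/v = 40.4 d).

40.4 days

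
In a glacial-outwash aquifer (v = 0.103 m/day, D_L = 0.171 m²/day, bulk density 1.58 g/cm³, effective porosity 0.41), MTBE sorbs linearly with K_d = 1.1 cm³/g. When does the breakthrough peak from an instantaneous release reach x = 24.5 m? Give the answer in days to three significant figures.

Retardation factor R = 1 + ρ_b·K_d/n = 1 + 1.58 × 1.1/0.41 = 5.239.
Sorption retards both mechanisms: v_R = v/R = 0.01966 m/day, D_R = D/R = 0.03264 m²/day.
Peak time from v_R²t² + 2D_R t − x² = 0: t = (√(D_R² + v_R²x²) − D_R)/v_R².
√(D_R² + v_R²x²) = √(0.03264² + 0.01966² × 24.5²) = 0.4828; v_R² = 0.0003865.
t = (0.4828 − 0.03264)/0.0003865 = 1160 days.

1160 days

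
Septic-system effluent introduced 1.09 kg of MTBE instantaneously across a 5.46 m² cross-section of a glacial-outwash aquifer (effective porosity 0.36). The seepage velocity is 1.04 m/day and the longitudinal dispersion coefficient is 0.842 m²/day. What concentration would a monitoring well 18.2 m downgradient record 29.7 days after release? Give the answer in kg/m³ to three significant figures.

0.00626 kg/m³

For an instantaneous plane source, C(x,t) = M/(n_e·A·√(4πDt)) · exp(−(x−vt)²/(4Dt)), with n_e·A the pore (flow) area.
Plume center vt = 1.04 × 29.7 = 30.888 m, so the well at 18.2 m is 12.688 m upgradient of the peak.
√(4πDt) = 17.73 m, giving peak height M/(n_e·A·√(4πDt)) = 1.09/(0.36 × 5.46 × 17.73) = 0.03128 kg/m³.
(x−vt)²/(4Dt) = (-12.688)²/(4 × 0.842 × 29.7) = 1.609; exp(−1.609) = 0.2001.
C = 0.03128 × 0.2001 = 0.00626 kg/m³.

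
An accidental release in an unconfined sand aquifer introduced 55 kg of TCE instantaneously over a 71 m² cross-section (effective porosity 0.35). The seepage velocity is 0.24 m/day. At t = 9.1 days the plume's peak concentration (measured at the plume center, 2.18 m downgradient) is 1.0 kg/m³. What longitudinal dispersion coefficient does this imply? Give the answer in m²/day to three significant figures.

0.0428 m²/day

At the plume center C_max = M/(n_e·A·√(4πDt)), so D = M²/(4πt·(n_e·A·C_max)²).
n_e·A·C_max = 0.35 × 71 × 1.0 = 24.85 kg/m.
D = 55²/(4π × 9.1 × 24.85²) = 0.0428 m²/day.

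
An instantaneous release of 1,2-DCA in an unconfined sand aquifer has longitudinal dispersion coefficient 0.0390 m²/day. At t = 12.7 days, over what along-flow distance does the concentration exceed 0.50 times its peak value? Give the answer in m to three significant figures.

The plume is Gaussian with σ = √(2Dt) = √(2 × 0.0390 × 12.7) = 0.9953 m.
C/C_peak = exp(−Δx²/(2σ²)) = 0.50 ⇒ Δx = σ·√(−2 ln 0.50) = 0.9953 × 1.177 = 1.171 m.
Width = 2Δx = 2.34 m.

2.34 m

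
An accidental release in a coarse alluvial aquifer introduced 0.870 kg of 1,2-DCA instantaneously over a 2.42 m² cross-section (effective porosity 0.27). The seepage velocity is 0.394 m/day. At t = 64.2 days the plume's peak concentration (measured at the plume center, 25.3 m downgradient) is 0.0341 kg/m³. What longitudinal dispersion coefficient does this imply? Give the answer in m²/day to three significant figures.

1.89 m²/day

At the plume center C_max = M/(n_e·A·√(4πDt)), so D = M²/(4πt·(n_e·A·C_max)²).
n_e·A·C_max = 0.27 × 2.42 × 0.0341 = 0.02228 kg/m.
D = 0.870²/(4π × 64.2 × 0.02228²) = 1.89 m²/day.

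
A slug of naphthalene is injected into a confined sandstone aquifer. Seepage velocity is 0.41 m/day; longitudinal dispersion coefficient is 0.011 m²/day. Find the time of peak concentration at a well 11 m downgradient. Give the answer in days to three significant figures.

26.8 days

For the 1D instantaneous-source solution, setting ∂C/∂t = 0 at fixed x gives v²t² + 2Dt − x² = 0, so t = (√(D² + v²x²) − D)/v².
√(D² + v²x²) = √(0.011² + 0.41² × 11²) = 4.510; v² = 0.1681.
t = (4.510 − 0.011)/0.1681 = 26.8 days (vs. the pure-advection estimate x/v = 26.8 d).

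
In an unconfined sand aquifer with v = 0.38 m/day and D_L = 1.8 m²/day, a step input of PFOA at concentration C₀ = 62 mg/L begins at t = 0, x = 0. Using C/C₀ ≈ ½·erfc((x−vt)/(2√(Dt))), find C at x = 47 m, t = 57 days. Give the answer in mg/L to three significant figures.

For a continuous step input, C/C₀ ≈ ½·erfc((x−vt)/(2√(Dt))).
vt = 0.38 × 57 = 21.66 m and 2√(Dt) = 2√(1.8 × 57) = 20.26 m.
Argument (x−vt)/(2√(Dt)) = (47 − 21.66)/20.26 = 1.251; ½·erfc(1.251) = 0.03843.
C = 62 × 0.03843 = 2.38 mg/L.

2.38 mg/L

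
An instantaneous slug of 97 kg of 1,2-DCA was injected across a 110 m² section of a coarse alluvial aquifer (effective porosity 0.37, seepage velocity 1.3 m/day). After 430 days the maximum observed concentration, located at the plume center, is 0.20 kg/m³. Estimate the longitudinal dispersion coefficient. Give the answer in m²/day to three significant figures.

0.0263 m²/day

At the plume center C_max = M/(n_e·A·√(4πDt)), so D = M²/(4πt·(n_e·A·C_max)²).
n_e·A·C_max = 0.37 × 110 × 0.20 = 8.140 kg/m.
D = 97²/(4π × 430 × 8.140²) = 0.0263 m²/day.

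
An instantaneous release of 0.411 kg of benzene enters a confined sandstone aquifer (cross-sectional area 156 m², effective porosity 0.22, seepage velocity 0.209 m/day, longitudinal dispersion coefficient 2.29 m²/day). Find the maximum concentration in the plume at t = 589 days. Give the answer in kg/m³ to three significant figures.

9.20e-05 kg/m³

The peak of an instantaneous 1D plume sits at x = vt; there the Gaussian factor is 1 and C_max = M/(n_e·A·√(4πDt)), where n_e·A is the pore area the mass is dissolved in.
√(4πDt) = √(4π × 2.29 × 589) = 130.2 m, so C_max = 0.411/(0.22 × 156 × 130.2) = 9.20e-05 kg/m³.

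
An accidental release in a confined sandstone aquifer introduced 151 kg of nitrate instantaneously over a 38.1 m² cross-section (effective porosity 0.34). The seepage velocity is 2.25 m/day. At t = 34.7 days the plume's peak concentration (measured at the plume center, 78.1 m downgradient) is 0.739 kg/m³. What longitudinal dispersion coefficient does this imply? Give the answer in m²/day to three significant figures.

At the plume center C_max = M/(n_e·A·√(4πDt)), so D = M²/(4πt·(n_e·A·C_max)²).
n_e·A·C_max = 0.34 × 38.1 × 0.739 = 9.573 kg/m.
D = 151²/(4π × 34.7 × 9.573²) = 0.571 m²/day.

0.571 m²/day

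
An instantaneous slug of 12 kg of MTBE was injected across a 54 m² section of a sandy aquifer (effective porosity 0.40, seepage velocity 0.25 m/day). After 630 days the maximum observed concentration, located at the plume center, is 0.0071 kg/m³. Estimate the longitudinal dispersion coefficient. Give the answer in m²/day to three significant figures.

At the plume center C_max = M/(n_e·A·√(4πDt)), so D = M²/(4πt·(n_e·A·C_max)²).
n_e·A·C_max = 0.40 × 54 × 0.0071 = 0.1534 kg/m.
D = 12²/(4π × 630 × 0.1534²) = 0.773 m²/day.

0.773 m²/day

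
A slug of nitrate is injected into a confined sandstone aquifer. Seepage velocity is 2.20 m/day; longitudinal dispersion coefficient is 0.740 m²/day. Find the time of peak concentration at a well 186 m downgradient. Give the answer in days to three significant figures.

For the 1D instantaneous-source solution, setting ∂C/∂t = 0 at fixed x gives v²t² + 2Dt − x² = 0, so t = (√(D² + v²x²) − D)/v².
√(D² + v²x²) = √(0.740² + 2.20² × 186²) = 409.2; v² = 4.84.
t = (409.2 − 0.740)/4.84 = 84.4 days (vs. the pure-advection estimate x/v = 84.5 d).

84.4 days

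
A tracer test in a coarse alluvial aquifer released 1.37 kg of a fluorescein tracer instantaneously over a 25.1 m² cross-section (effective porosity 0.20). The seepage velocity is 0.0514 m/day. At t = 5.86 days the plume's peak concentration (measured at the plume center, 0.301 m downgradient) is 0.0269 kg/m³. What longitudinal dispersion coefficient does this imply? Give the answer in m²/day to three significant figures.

At the plume center C_max = M/(n_e·A·√(4πDt)), so D = M²/(4πt·(n_e·A·C_max)²).
n_e·A·C_max = 0.20 × 25.1 × 0.0269 = 0.1350 kg/m.
D = 1.37²/(4π × 5.86 × 0.1350²) = 1.40 m²/day.

1.40 m²/day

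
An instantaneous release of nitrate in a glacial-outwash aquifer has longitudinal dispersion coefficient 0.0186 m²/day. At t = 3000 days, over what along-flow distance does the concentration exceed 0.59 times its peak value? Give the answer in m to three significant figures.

21.7 m

The plume is Gaussian with σ = √(2Dt) = √(2 × 0.0186 × 3000) = 10.56 m.
C/C_peak = exp(−Δx²/(2σ²)) = 0.59 ⇒ Δx = σ·√(−2 ln 0.59) = 10.56 × 1.027 = 10.85 m.
Width = 2Δx = 21.7 m.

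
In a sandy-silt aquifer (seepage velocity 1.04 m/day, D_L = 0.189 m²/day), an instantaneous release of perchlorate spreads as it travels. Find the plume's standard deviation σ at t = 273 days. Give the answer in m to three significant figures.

10.2 m

Dispersive spreading gives a Gaussian with σ² = 2Dt; advection only shifts the center.
σ = √(2 × 0.189 × 273) = 10.2 m.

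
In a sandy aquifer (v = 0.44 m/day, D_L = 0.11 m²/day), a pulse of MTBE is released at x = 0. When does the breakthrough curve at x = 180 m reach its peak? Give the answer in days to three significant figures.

For the 1D instantaneous-source solution, setting ∂C/∂t = 0 at fixed x gives v²t² + 2Dt − x² = 0, so t = (√(D² + v²x²) − D)/v².
√(D² + v²x²) = √(0.11² + 0.44² × 180²) = 79.20; v² = 0.1936.
t = (79.20 − 0.11)/0.1936 = 409 days (vs. the pure-advection estimate x/v = 409 d).

409 days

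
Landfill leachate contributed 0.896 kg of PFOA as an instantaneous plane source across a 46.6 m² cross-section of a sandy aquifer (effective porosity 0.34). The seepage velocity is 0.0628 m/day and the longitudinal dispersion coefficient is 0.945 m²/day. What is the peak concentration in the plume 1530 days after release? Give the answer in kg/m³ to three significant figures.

0.000420 kg/m³

The peak of an instantaneous 1D plume sits at x = vt; there the Gaussian factor is 1 and C_max = M/(n_e·A·√(4πDt)), where n_e·A is the pore area the mass is dissolved in.
√(4πDt) = √(4π × 0.945 × 1530) = 134.8 m, so C_max = 0.896/(0.34 × 46.6 × 134.8) = 0.000420 kg/m³.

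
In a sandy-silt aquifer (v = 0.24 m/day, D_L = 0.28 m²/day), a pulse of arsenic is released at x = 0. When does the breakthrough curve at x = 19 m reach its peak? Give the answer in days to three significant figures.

74.5 days

For the 1D instantaneous-source solution, setting ∂C/∂t = 0 at fixed x gives v²t² + 2Dt − x² = 0, so t = (√(D² + v²x²) − D)/v².
√(D² + v²x²) = √(0.28² + 0.24² × 19²) = 4.569; v² = 0.0576.
t = (4.569 − 0.28)/0.0576 = 74.5 days (vs. the pure-advection estimate x/v = 79.2 d).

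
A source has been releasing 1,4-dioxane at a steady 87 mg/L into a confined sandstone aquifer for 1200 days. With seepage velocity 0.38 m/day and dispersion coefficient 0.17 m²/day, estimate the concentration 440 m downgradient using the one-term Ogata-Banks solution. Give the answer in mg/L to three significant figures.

For a continuous step input, C/C₀ ≈ ½·erfc((x−vt)/(2√(Dt))).
vt = 0.38 × 1200 = 456 m and 2√(Dt) = 2√(0.17 × 1200) = 28.57 m.
Argument (x−vt)/(2√(Dt)) = (440 − 456)/28.57 = -0.5600; ½·erfc(-0.5600) = 0.7858.
C = 87 × 0.7858 = 68.4 mg/L.

68.4 mg/L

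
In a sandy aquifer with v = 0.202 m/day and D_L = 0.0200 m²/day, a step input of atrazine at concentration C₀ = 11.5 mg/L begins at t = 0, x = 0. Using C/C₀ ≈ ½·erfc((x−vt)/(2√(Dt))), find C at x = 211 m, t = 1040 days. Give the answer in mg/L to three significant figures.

For a continuous step input, C/C₀ ≈ ½·erfc((x−vt)/(2√(Dt))).
vt = 0.202 × 1040 = 210.08 m and 2√(Dt) = 2√(0.0200 × 1040) = 9.121 m.
Argument (x−vt)/(2√(Dt)) = (211 − 210.08)/9.121 = 0.1009; ½·erfc(0.1009) = 0.4433.
C = 11.5 × 0.4433 = 5.10 mg/L.

5.10 mg/L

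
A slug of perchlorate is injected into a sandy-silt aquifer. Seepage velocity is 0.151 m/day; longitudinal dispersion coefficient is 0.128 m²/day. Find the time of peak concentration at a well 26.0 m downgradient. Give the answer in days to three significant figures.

167 days

For the 1D instantaneous-source solution, setting ∂C/∂t = 0 at fixed x gives v²t² + 2Dt − x² = 0, so t = (√(D² + v²x²) − D)/v².
√(D² + v²x²) = √(0.128² + 0.151² × 26.0²) = 3.928; v² = 0.022801.
t = (3.928 − 0.128)/0.022801 = 167 days (vs. the pure-advection estimate x/v = 172 d).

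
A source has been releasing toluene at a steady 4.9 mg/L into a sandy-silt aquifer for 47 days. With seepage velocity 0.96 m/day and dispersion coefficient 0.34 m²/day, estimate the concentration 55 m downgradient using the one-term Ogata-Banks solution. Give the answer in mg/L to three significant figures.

For a continuous step input, C/C₀ ≈ ½·erfc((x−vt)/(2√(Dt))).
vt = 0.96 × 47 = 45.12 m and 2√(Dt) = 2√(0.34 × 47) = 7.995 m.
Argument (x−vt)/(2√(Dt)) = (55 − 45.12)/7.995 = 1.236; ½·erfc(1.236) = 0.04023.
C = 4.9 × 0.04023 = 0.197 mg/L.

0.197 mg/L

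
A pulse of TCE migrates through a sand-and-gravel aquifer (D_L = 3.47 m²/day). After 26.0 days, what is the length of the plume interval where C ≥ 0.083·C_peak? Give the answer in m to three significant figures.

59.9 m

The plume is Gaussian with σ = √(2Dt) = √(2 × 3.47 × 26.0) = 13.43 m.
C/C_peak = exp(−Δx²/(2σ²)) = 0.083 ⇒ Δx = σ·√(−2 ln 0.083) = 13.43 × 2.231 = 29.96 m.
Width = 2Δx = 59.9 m.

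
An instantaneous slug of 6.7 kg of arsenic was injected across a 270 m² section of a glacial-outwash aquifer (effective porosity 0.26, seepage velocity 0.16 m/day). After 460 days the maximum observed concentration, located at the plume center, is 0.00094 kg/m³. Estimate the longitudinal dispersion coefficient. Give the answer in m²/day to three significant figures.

At the plume center C_max = M/(n_e·A·√(4πDt)), so D = M²/(4πt·(n_e·A·C_max)²).
n_e·A·C_max = 0.26 × 270 × 0.00094 = 0.06599 kg/m.
D = 6.7²/(4π × 460 × 0.06599²) = 1.78 m²/day.

1.78 m²/day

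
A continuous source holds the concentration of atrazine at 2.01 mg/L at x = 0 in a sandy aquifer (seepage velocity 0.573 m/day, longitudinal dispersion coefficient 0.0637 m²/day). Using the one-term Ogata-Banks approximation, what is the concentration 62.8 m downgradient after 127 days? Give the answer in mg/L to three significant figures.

For a continuous step input, C/C₀ ≈ ½·erfc((x−vt)/(2√(Dt))).
vt = 0.573 × 127 = 72.771 m and 2√(Dt) = 2√(0.0637 × 127) = 5.689 m.
Argument (x−vt)/(2√(Dt)) = (62.8 − 72.771)/5.689 = -1.753; ½·erfc(-1.753) = 0.9934.
C = 2.01 × 0.9934 = 2.00 mg/L.

2.00 mg/L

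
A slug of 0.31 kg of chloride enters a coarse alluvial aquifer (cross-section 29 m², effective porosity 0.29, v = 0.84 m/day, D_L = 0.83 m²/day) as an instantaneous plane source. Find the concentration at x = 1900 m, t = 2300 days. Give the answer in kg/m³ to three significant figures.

For an instantaneous plane source, C(x,t) = M/(n_e·A·√(4πDt)) · exp(−(x−vt)²/(4Dt)), with n_e·A the pore (flow) area.
Plume center vt = 0.84 × 2300 = 1932 m, so the well at 1900 m is 32 m upgradient of the peak.
√(4πDt) = 154.9 m, giving peak height M/(n_e·A·√(4πDt)) = 0.31/(0.29 × 29 × 154.9) = 0.0002380 kg/m³.
(x−vt)²/(4Dt) = (-32)²/(4 × 0.83 × 2300) = 0.1341; exp(−0.1341) = 0.8745.
C = 0.0002380 × 0.8745 = 0.000208 kg/m³.

0.000208 kg/m³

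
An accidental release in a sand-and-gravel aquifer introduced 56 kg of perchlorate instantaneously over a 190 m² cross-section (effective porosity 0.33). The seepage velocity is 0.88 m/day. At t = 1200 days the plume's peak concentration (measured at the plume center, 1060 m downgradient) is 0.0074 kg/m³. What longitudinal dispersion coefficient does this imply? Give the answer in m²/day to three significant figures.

0.966 m²/day

At the plume center C_max = M/(n_e·A·√(4πDt)), so D = M²/(4πt·(n_e·A·C_max)²).
n_e·A·C_max = 0.33 × 190 × 0.0074 = 0.4640 kg/m.
D = 56²/(4π × 1200 × 0.4640²) = 0.966 m²/day.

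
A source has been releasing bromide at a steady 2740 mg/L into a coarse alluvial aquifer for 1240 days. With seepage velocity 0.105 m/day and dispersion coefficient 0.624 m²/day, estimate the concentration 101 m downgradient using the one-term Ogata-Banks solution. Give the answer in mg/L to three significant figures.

For a continuous step input, C/C₀ ≈ ½·erfc((x−vt)/(2√(Dt))).
vt = 0.105 × 1240 = 130.2 m and 2√(Dt) = 2√(0.624 × 1240) = 55.63 m.
Argument (x−vt)/(2√(Dt)) = (101 − 130.2)/55.63 = -0.5249; ½·erfc(-0.5249) = 0.7711.
C = 2740 × 0.7711 = 2110 mg/L.

2110 mg/L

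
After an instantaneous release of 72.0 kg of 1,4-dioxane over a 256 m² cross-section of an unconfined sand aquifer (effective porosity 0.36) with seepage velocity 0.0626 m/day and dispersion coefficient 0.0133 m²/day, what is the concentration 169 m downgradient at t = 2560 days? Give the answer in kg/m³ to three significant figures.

0.0215 kg/m³

For an instantaneous plane source, C(x,t) = M/(n_e·A·√(4πDt)) · exp(−(x−vt)²/(4Dt)), with n_e·A the pore (flow) area.
Plume center vt = 0.0626 × 2560 = 160.256 m, so the well at 169 m is 8.744 m downgradient of the peak.
√(4πDt) = 20.68 m, giving peak height M/(n_e·A·√(4πDt)) = 72.0/(0.36 × 256 × 20.68) = 0.03778 kg/m³.
(x−vt)²/(4Dt) = (8.744)²/(4 × 0.0133 × 2560) = 0.5614; exp(−0.5614) = 0.5704.
C = 0.03778 × 0.5704 = 0.0215 kg/m³.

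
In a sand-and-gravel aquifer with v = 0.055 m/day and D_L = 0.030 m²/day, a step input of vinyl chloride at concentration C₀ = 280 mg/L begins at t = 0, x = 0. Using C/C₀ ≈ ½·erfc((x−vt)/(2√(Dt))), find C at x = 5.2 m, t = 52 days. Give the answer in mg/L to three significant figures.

For a continuous step input, C/C₀ ≈ ½·erfc((x−vt)/(2√(Dt))).
vt = 0.055 × 52 = 2.86 m and 2√(Dt) = 2√(0.030 × 52) = 2.498 m.
Argument (x−vt)/(2√(Dt)) = (5.2 − 2.86)/2.498 = 0.9367; ½·erfc(0.9367) = 0.09264.
C = 280 × 0.09264 = 25.9 mg/L.

25.9 mg/L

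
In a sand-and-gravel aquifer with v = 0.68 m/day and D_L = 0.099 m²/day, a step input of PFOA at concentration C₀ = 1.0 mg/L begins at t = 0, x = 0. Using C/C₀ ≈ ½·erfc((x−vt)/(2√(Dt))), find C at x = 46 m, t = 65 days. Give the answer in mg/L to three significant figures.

For a continuous step input, C/C₀ ≈ ½·erfc((x−vt)/(2√(Dt))).
vt = 0.68 × 65 = 44.2 m and 2√(Dt) = 2√(0.099 × 65) = 5.073 m.
Argument (x−vt)/(2√(Dt)) = (46 − 44.2)/5.073 = 0.3548; ½·erfc(0.3548) = 0.3079.
C = 1.0 × 0.3079 = 0.308 mg/L.

0.308 mg/L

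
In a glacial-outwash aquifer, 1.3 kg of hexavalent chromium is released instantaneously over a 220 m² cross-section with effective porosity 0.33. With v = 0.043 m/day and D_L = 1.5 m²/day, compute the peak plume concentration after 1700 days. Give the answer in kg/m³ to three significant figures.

The peak of an instantaneous 1D plume sits at x = vt; there the Gaussian factor is 1 and C_max = M/(n_e·A·√(4πDt)), where n_e·A is the pore area the mass is dissolved in.
√(4πDt) = √(4π × 1.5 × 1700) = 179.0 m, so C_max = 1.3/(0.33 × 220 × 179.0) = 0.000100 kg/m³.

0.000100 kg/m³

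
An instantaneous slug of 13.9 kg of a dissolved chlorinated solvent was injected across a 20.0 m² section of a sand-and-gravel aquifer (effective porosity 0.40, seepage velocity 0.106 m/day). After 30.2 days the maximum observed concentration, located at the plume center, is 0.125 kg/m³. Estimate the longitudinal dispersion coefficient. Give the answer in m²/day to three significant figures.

0.509 m²/day

At the plume center C_max = M/(n_e·A·√(4πDt)), so D = M²/(4πt·(n_e·A·C_max)²).
n_e·A·C_max = 0.40 × 20.0 × 0.125 = 1.000 kg/m.
D = 13.9²/(4π × 30.2 × 1.000²) = 0.509 m²/day.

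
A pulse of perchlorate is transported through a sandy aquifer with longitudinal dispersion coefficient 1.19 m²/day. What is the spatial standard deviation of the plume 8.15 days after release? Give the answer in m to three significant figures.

Dispersive spreading gives a Gaussian with σ² = 2Dt; advection only shifts the center.
σ = √(2 × 1.19 × 8.15) = 4.40 m.

4.40 m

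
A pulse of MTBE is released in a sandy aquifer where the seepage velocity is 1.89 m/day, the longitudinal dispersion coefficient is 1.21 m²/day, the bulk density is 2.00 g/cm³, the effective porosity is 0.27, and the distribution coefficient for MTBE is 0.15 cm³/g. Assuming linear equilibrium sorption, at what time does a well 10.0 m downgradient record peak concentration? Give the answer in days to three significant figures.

Retardation factor R = 1 + ρ_b·K_d/n = 1 + 2.00 × 0.15/0.27 = 2.111.
Sorption retards both mechanisms: v_R = v/R = 0.8953 m/day, D_R = D/R = 0.5732 m²/day.
Peak time from v_R²t² + 2D_R t − x² = 0: t = (√(D_R² + v_R²x²) − D_R)/v_R².
√(D_R² + v_R²x²) = √(0.5732² + 0.8953² × 10.0²) = 8.971; v_R² = 0.8016.
t = (8.971 − 0.5732)/0.8016 = 10.5 days.

10.5 days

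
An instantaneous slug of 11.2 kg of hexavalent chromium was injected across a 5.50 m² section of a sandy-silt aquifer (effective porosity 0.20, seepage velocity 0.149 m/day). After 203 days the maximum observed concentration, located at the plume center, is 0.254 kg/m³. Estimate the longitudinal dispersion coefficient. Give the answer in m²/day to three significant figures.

0.630 m²/day

At the plume center C_max = M/(n_e·A·√(4πDt)), so D = M²/(4πt·(n_e·A·C_max)²).
n_e·A·C_max = 0.20 × 5.50 × 0.254 = 0.2794 kg/m.
D = 11.2²/(4π × 203 × 0.2794²) = 0.630 m²/day.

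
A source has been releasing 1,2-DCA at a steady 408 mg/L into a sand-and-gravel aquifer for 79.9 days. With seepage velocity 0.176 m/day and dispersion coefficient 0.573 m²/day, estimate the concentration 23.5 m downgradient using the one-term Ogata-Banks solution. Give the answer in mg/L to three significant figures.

For a continuous step input, C/C₀ ≈ ½·erfc((x−vt)/(2√(Dt))).
vt = 0.176 × 79.9 = 14.0624 m and 2√(Dt) = 2√(0.573 × 79.9) = 13.53 m.
Argument (x−vt)/(2√(Dt)) = (23.5 − 14.0624)/13.53 = 0.6975; ½·erfc(0.6975) = 0.1620.
C = 408 × 0.1620 = 66.1 mg/L.

66.1 mg/L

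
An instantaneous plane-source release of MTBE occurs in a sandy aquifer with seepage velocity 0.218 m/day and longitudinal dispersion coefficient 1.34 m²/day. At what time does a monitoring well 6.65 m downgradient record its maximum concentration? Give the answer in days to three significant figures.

13.3 days

For the 1D instantaneous-source solution, setting ∂C/∂t = 0 at fixed x gives v²t² + 2Dt − x² = 0, so t = (√(D² + v²x²) − D)/v².
√(D² + v²x²) = √(1.34² + 0.218² × 6.65²) = 1.974; v² = 0.047524.
t = (1.974 − 1.34)/0.047524 = 13.3 days (vs. the pure-advection estimate x/v = 30.5 d).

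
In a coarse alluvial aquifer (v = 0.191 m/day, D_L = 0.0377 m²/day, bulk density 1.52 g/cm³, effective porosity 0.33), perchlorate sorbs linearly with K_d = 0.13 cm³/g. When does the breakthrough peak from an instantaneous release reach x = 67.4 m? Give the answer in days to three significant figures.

Retardation factor R = 1 + ρ_b·K_d/n = 1 + 1.52 × 0.13/0.33 = 1.599.
Sorption retards both mechanisms: v_R = v/R = 0.1194 m/day, D_R = D/R = 0.02358 m²/day.
Peak time from v_R²t² + 2D_R t − x² = 0: t = (√(D_R² + v_R²x²) − D_R)/v_R².
√(D_R² + v_R²x²) = √(0.02358² + 0.1194² × 67.4²) = 8.048; v_R² = 0.01426.
t = (8.048 − 0.02358)/0.01426 = 563 days.

563 days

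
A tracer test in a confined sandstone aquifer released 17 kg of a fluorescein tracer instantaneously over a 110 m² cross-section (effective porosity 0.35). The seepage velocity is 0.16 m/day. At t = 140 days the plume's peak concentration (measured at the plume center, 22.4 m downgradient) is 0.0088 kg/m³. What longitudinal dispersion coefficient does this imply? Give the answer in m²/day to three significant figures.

At the plume center C_max = M/(n_e·A·√(4πDt)), so D = M²/(4πt·(n_e·A·C_max)²).
n_e·A·C_max = 0.35 × 110 × 0.0088 = 0.3388 kg/m.
D = 17²/(4π × 140 × 0.3388²) = 1.43 m²/day.

1.43 m²/day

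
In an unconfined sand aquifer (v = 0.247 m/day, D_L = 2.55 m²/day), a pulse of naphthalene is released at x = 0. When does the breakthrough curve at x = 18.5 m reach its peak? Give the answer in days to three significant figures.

44.0 days

For the 1D instantaneous-source solution, setting ∂C/∂t = 0 at fixed x gives v²t² + 2Dt − x² = 0, so t = (√(D² + v²x²) − D)/v².
√(D² + v²x²) = √(2.55² + 0.247² × 18.5²) = 5.233; v² = 0.061009.
t = (5.233 − 2.55)/0.061009 = 44.0 days (vs. the pure-advection estimate x/v = 74.9 d).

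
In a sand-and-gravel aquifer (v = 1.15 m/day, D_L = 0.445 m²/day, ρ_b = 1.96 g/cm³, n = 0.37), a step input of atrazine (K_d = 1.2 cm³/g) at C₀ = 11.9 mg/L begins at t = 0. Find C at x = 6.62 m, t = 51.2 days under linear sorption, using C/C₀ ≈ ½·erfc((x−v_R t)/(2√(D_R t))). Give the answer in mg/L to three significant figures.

8.46 mg/L

Retardation factor R = 1 + ρ_b·K_d/n = 1 + 1.96 × 1.2/0.37 = 7.357.
Sorption retards both mechanisms: v_R = v/R = 0.1563 m/day, D_R = D/R = 0.06049 m²/day.
v_R·t = 0.1563 × 51.2 = 8.00256 m; 2√(D_R t) = 3.520 m; argument = (6.62 − 8.00256)/3.520 = -0.3928.
C = C₀ × ½·erfc(-0.3928) = 11.9 × 0.7107 = 8.46 mg/L.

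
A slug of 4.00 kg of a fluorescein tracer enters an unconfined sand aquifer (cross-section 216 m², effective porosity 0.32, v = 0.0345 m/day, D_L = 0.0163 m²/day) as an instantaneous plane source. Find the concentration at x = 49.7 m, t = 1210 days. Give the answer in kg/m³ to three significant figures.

0.00165 kg/m³

For an instantaneous plane source, C(x,t) = M/(n_e·A·√(4πDt)) · exp(−(x−vt)²/(4Dt)), with n_e·A the pore (flow) area.
Plume center vt = 0.0345 × 1210 = 41.745 m, so the well at 49.7 m is 7.955 m downgradient of the peak.
√(4πDt) = 15.74 m, giving peak height M/(n_e·A·√(4πDt)) = 4.00/(0.32 × 216 × 15.74) = 0.003677 kg/m³.
(x−vt)²/(4Dt) = (7.955)²/(4 × 0.0163 × 1210) = 0.8021; exp(−0.8021) = 0.4484.
C = 0.003677 × 0.4484 = 0.00165 kg/m³.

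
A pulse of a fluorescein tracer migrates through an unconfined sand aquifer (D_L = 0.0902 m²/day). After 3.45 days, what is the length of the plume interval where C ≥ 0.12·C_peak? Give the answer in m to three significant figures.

3.25 m

The plume is Gaussian with σ = √(2Dt) = √(2 × 0.0902 × 3.45) = 0.7889 m.
C/C_peak = exp(−Δx²/(2σ²)) = 0.12 ⇒ Δx = σ·√(−2 ln 0.12) = 0.7889 × 2.059 = 1.624 m.
Width = 2Δx = 3.25 m.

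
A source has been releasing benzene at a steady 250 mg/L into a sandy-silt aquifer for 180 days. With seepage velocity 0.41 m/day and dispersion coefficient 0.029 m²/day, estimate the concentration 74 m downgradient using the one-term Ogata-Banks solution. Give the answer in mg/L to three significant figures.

For a continuous step input, C/C₀ ≈ ½·erfc((x−vt)/(2√(Dt))).
vt = 0.41 × 180 = 73.8 m and 2√(Dt) = 2√(0.029 × 180) = 4.569 m.
Argument (x−vt)/(2√(Dt)) = (74 − 73.8)/4.569 = 0.04377; ½·erfc(0.04377) = 0.4753.
C = 250 × 0.4753 = 119 mg/L.

119 mg/L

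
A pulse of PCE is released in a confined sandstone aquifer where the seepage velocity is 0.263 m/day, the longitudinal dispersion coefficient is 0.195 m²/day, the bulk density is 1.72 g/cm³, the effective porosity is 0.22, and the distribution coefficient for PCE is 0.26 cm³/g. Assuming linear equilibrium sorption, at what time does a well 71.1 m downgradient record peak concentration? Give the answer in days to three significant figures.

Retardation factor R = 1 + ρ_b·K_d/n = 1 + 1.72 × 0.26/0.22 = 3.033.
Sorption retards both mechanisms: v_R = v/R = 0.08671 m/day, D_R = D/R = 0.06429 m²/day.
Peak time from v_R²t² + 2D_R t − x² = 0: t = (√(D_R² + v_R²x²) − D_R)/v_R².
√(D_R² + v_R²x²) = √(0.06429² + 0.08671² × 71.1²) = 6.165; v_R² = 0.007519.
t = (6.165 − 0.06429)/0.007519 = 811 days.

811 days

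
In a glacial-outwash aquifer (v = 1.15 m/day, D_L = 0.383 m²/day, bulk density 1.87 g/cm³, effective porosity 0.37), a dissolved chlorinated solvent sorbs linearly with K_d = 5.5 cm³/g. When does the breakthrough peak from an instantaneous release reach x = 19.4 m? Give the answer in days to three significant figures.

Retardation factor R = 1 + ρ_b·K_d/n = 1 + 1.87 × 5.5/0.37 = 28.80.
Sorption retards both mechanisms: v_R = v/R = 0.03993 m/day, D_R = D/R = 0.01330 m²/day.
Peak time from v_R²t² + 2D_R t − x² = 0: t = (√(D_R² + v_R²x²) − D_R)/v_R².
√(D_R² + v_R²x²) = √(0.01330² + 0.03993² × 19.4²) = 0.7748; v_R² = 0.001594.
t = (0.7748 − 0.01330)/0.001594 = 478 days.

478 days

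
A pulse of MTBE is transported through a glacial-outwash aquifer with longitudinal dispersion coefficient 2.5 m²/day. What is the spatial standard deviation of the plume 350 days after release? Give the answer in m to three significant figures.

Dispersive spreading gives a Gaussian with σ² = 2Dt; advection only shifts the center.
σ = √(2 × 2.5 × 350) = 41.8 m.

41.8 m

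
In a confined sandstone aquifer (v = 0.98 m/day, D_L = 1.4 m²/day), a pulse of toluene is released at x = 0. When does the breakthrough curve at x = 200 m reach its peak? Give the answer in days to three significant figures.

203 days

For the 1D instantaneous-source solution, setting ∂C/∂t = 0 at fixed x gives v²t² + 2Dt − x² = 0, so t = (√(D² + v²x²) − D)/v².
√(D² + v²x²) = √(1.4² + 0.98² × 200²) = 196.0; v² = 0.9604.
t = (196.0 − 1.4)/0.9604 = 203 days (vs. the pure-advection estimate x/v = 204 d).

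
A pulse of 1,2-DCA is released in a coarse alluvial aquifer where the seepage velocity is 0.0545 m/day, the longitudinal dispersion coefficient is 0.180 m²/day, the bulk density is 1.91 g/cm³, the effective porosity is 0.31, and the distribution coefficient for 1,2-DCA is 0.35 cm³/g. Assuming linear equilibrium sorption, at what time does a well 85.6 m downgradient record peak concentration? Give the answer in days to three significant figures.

Retardation factor R = 1 + ρ_b·K_d/n = 1 + 1.91 × 0.35/0.31 = 3.156.
Sorption retards both mechanisms: v_R = v/R = 0.01727 m/day, D_R = D/R = 0.05703 m²/day.
Peak time from v_R²t² + 2D_R t − x² = 0: t = (√(D_R² + v_R²x²) − D_R)/v_R².
√(D_R² + v_R²x²) = √(0.05703² + 0.01727² × 85.6²) = 1.479; v_R² = 0.0002983.
t = (1.479 − 0.05703)/0.0002983 = 4770 days.

4770 days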